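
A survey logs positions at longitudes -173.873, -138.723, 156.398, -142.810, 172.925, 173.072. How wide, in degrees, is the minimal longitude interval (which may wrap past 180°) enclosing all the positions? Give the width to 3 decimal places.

Sort the longitudes: -173.873°, -142.810°, -138.723°, +156.398°, +172.925°, +173.072°.
Eastward gaps between consecutive values (wrapping around): 31.063°, 4.087°, 295.121°, 16.527°, 0.147°, 13.055°.
Largest gap = 295.121° ⇒ minimal covering band is its complement: 360° − 295.121° = 64.879°.
Band runs from +156.398° eastward to -138.723°, crossing the antimeridian.

64.879°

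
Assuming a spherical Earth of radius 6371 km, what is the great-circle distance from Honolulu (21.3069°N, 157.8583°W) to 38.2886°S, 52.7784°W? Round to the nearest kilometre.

12737 km

Δλ = -52.7784 − -157.8583 = 105.0799°.
Δφ = -38.2886 − 21.3069 = -59.5955°.
a = sin²(Δφ/2) + cos φ₁ · cos φ₂ · sin²(Δλ/2) = 0.707697.
c = 2·atan2(√a, √(1−a)) = 1.99917 rad → d = 6371·c ≈ 12736.73 km.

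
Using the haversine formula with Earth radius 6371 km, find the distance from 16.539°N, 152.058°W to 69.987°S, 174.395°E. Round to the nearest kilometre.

Δλ = 174.395 − -152.058 = 326.453°; wrapped into (−180°, 180°]: -33.547°.
Δφ = -69.987 − 16.539 = -86.526°.
a = sin²(Δφ/2) + cos φ₁ · cos φ₂ · sin²(Δλ/2) = 0.497025.
c = 2·atan2(√a, √(1−a)) = 1.56485 rad → d = 6371·c ≈ 9969.64 km.

9970 km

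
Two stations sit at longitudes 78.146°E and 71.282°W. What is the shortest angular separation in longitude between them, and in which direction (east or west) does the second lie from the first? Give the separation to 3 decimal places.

Raw difference: -71.282 − 78.146 = -149.428°.
Normalise into (−180°, 180°]: -149.428° stays -149.428°.
Negative ⇒ the second point lies to the west; separation 149.428°.

149.428° west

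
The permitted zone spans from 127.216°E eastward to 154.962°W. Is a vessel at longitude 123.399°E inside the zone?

Band width going east from +127.216° to -154.962°: ((-154.962 − 127.216) mod 360) = 77.822°.
Offset of +123.399° east of the west edge: ((123.399 − 127.216) mod 360) = 356.183°.
356.183° > 77.822° ⇒ outside.

No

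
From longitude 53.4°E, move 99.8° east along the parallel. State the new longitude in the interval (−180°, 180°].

Start at +53.4°; shift +99.8° → +153.2°.
+153.2° already lies in (−180°, 180°].

153.2°E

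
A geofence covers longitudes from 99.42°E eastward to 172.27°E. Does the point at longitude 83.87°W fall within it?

Band width going east from +99.42° to +172.27°: ((172.27 − 99.42) mod 360) = 72.85°.
Offset of -83.87° east of the west edge: ((-83.87 − 99.42) mod 360) = 176.71°.
176.71° > 72.85° ⇒ outside.

No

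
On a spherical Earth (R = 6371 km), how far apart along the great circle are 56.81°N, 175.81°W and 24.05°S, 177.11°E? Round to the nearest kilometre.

Δλ = 177.11 − -175.81 = 352.92°; wrapped into (−180°, 180°]: -7.08°.
Δφ = -24.05 − 56.81 = -80.86°.
a = sin²(Δφ/2) + cos φ₁ · cos φ₂ · sin²(Δλ/2) = 0.422482.
c = 2·atan2(√a, √(1−a)) = 1.41513 rad → d = 6371·c ≈ 9015.81 km.

9016 km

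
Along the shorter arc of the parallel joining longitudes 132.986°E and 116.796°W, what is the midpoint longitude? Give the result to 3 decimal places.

Signed shortest Δλ from +132.986° to -116.796° is +110.218°.
Midpoint longitude = +132.986° + (+110.218°)/2 = +132.986° + 55.109° = +188.095°.
Normalise into (−180°, 180°]: -171.905°.
(The naïve average (+132.986 + -116.796)/2 = 8.095° is on the wrong side of the globe.)

171.905°W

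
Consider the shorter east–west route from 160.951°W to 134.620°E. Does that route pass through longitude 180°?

Yes

Naïve |134.620 − -160.951| = 295.571° > 180°, so the shorter arc goes the other way round — across 180°.
Signed shortest Δλ = ((134.620 − -160.951 + 180) mod 360) − 180 = -64.429°.
Going west by 64.429° from -160.951° passes through 180° before reaching +134.620°.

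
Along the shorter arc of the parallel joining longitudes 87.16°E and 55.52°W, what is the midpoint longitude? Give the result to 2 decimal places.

15.82°E

Signed shortest Δλ from +87.16° to -55.52° is -142.68°.
Midpoint longitude = +87.16° + (-142.68°)/2 = +87.16° − 71.34° = +15.82°.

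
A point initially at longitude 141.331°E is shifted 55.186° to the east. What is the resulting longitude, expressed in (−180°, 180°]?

Start at +141.331°; shift +55.186° → +196.517°.
+196.517° lies outside (−180°, 180°]; subtract 360° → -163.483°.

163.483°W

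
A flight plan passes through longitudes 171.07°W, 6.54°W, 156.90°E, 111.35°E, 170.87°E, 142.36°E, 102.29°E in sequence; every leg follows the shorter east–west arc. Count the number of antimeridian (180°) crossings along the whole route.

Leg 1: -171.07° → -6.54°, shortest Δλ = 164.53° (east) — does not cross 180°.
Leg 2: -6.54° → +156.90°, shortest Δλ = 163.44° (east) — does not cross 180°.
Leg 3: +156.90° → +111.35°, shortest Δλ = -45.55° (west) — does not cross 180°.
Leg 4: +111.35° → +170.87°, shortest Δλ = 59.52° (east) — does not cross 180°.
Leg 5: +170.87° → +142.36°, shortest Δλ = -28.51° (west) — does not cross 180°.
Leg 6: +142.36° → +102.29°, shortest Δλ = -40.07° (west) — does not cross 180°.
Total crossings: 0.

0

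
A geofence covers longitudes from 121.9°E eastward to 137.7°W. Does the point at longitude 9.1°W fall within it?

No

Band width going east from +121.9° to -137.7°: ((-137.7 − 121.9) mod 360) = 100.4°.
Offset of -9.1° east of the west edge: ((-9.1 − 121.9) mod 360) = 229.0°.
229.0° > 100.4° ⇒ outside.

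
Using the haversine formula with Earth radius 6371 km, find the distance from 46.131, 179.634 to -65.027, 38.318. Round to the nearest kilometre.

Δλ = 38.318 − 179.634 = -141.316°.
Δφ = -65.027 − 46.131 = -111.158°.
a = sin²(Δφ/2) + cos φ₁ · cos φ₂ · sin²(Δλ/2) = 0.940958.
c = 2·atan2(√a, √(1−a)) = 2.65071 rad → d = 6371·c ≈ 16887.67 km.

16888 km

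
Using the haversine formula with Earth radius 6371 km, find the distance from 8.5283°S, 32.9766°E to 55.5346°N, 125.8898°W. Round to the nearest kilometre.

14468 km

Δλ = -125.8898 − 32.9766 = -158.8664°.
Δφ = 55.5346 − -8.5283 = 64.0629°.
a = sin²(Δφ/2) + cos φ₁ · cos φ₂ · sin²(Δλ/2) = 0.822139.
c = 2·atan2(√a, √(1−a)) = 2.27087 rad → d = 6371·c ≈ 14467.74 km.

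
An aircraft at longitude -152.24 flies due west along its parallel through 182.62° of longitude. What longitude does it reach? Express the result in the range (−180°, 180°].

+25.14°

Start at -152.24°; shift −182.62° → -334.86°.
-334.86° lies outside (−180°, 180°]; add 360° → +25.14°.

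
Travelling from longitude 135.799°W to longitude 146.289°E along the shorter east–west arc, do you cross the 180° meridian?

Yes

Naïve |146.289 − -135.799| = 282.088° > 180°, so the shorter arc goes the other way round — across 180°.
Signed shortest Δλ = ((146.289 − -135.799 + 180) mod 360) − 180 = -77.912°.
Going west by 77.912° from -135.799° passes through 180° before reaching +146.289°.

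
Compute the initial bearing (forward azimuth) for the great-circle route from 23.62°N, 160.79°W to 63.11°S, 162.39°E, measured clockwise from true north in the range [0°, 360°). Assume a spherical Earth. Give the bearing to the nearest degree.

196°

Δλ = 162.39 − -160.79 = 323.18°; wrapped into (−180°, 180°]: -36.82°.
θ = atan2( sin Δλ · cos φ₂ , cos φ₁ · sin φ₂ − sin φ₁ · cos φ₂ · cos Δλ )
  = atan2(-0.27105, -0.96222) = -164.268° → normalised to [0°, 360°): 195.732°.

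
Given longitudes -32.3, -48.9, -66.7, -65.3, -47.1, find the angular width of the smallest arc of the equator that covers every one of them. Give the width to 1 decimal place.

34.4°

Sort the longitudes: -66.7°, -65.3°, -48.9°, -47.1°, -32.3°.
Eastward gaps between consecutive values (wrapping around): 1.4°, 16.4°, 1.8°, 14.8°, 325.6°.
Largest gap = 325.6° ⇒ minimal covering band is its complement: 360° − 325.6° = 34.4°.
Band runs from -66.7° eastward to -32.3°.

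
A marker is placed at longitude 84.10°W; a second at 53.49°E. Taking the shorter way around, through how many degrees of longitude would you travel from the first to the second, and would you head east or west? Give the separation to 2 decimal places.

137.59° east

Raw difference: 53.49 − -84.10 = 137.59°.
Normalise into (−180°, 180°]: 137.59° stays 137.59°.
Positive ⇒ the second point lies to the east; separation 137.59°.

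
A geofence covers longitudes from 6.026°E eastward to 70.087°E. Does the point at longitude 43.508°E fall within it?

Yes

Band width going east from +6.026° to +70.087°: ((70.087 − 6.026) mod 360) = 64.061°.
Offset of +43.508° east of the west edge: ((43.508 − 6.026) mod 360) = 37.482°.
37.482° ≤ 64.061° ⇒ inside.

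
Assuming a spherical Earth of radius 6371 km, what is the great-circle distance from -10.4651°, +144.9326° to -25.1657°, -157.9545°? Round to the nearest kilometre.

Δλ = -157.9545 − 144.9326 = -302.8871°; wrapped into (−180°, 180°]: 57.1129°.
Δφ = -25.1657 − -10.4651 = -14.7006°.
a = sin²(Δφ/2) + cos φ₁ · cos φ₂ · sin²(Δλ/2) = 0.219745.
c = 2·atan2(√a, √(1−a)) = 0.97579 rad → d = 6371·c ≈ 6216.79 km.

6217 km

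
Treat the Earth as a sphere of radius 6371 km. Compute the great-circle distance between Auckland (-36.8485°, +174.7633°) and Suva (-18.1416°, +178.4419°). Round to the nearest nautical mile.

1140 nmi

Δλ = 178.4419 − 174.7633 = 3.6786°.
Δφ = -18.1416 − -36.8485 = 18.7069°.
a = sin²(Δφ/2) + cos φ₁ · cos φ₂ · sin²(Δλ/2) = 0.027198.
c = 2·atan2(√a, √(1−a)) = 0.33135 rad → d = 6371·c ≈ 2111.01 km ≈ 1139.86 nmi.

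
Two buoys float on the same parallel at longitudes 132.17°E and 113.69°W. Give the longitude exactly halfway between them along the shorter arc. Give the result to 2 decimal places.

170.76°W

Signed shortest Δλ from +132.17° to -113.69° is +114.14°.
Midpoint longitude = +132.17° + (+114.14°)/2 = +132.17° + 57.07° = +189.24°.
Normalise into (−180°, 180°]: -170.76°.
(The naïve average (+132.17 + -113.69)/2 = 9.24° is on the wrong side of the globe.)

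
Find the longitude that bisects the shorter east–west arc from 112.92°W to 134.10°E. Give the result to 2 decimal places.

169.41°W

Signed shortest Δλ from -112.92° to +134.10° is -112.98°.
Midpoint longitude = -112.92° + (-112.98°)/2 = -112.92° − 56.49° = -169.41°.
(The naïve average (-112.92 + +134.10)/2 = 10.59° is on the wrong side of the globe.)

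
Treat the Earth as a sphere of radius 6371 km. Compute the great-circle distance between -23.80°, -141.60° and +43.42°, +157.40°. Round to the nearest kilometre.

Δλ = 157.40 − -141.60 = 299.00°; wrapped into (−180°, 180°]: -61.00°.
Δφ = 43.42 − -23.80 = 67.22°.
a = sin²(Δφ/2) + cos φ₁ · cos φ₂ · sin²(Δλ/2) = 0.477592.
c = 2·atan2(√a, √(1−a)) = 1.52597 rad → d = 6371·c ≈ 9721.93 km.

9722 km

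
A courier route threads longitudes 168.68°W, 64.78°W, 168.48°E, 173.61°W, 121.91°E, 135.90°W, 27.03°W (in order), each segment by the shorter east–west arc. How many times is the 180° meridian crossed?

Leg 1: -168.68° → -64.78°, shortest Δλ = 103.9° (east) — does not cross 180°.
Leg 2: -64.78° → +168.48°, shortest Δλ = -126.74° (west) — crosses 180°.
Leg 3: +168.48° → -173.61°, shortest Δλ = 17.91° (east) — crosses 180°.
Leg 4: -173.61° → +121.91°, shortest Δλ = -64.48° (west) — crosses 180°.
Leg 5: +121.91° → -135.90°, shortest Δλ = 102.19° (east) — crosses 180°.
Leg 6: -135.90° → -27.03°, shortest Δλ = 108.87° (east) — does not cross 180°.
Total crossings: 4.

4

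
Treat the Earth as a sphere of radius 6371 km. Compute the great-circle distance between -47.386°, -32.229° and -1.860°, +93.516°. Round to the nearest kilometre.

12432 km

Δλ = 93.516 − -32.229 = 125.745°.
Δφ = -1.860 − -47.386 = 45.526°.
a = sin²(Δφ/2) + cos φ₁ · cos φ₂ · sin²(Δλ/2) = 0.685713.
c = 2·atan2(√a, √(1−a)) = 1.95134 rad → d = 6371·c ≈ 12432.00 km.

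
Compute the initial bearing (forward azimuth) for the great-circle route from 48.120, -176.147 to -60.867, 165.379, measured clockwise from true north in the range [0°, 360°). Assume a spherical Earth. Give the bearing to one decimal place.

189.4°

Δλ = 165.379 − -176.147 = 341.526°; wrapped into (−180°, 180°]: -18.474°.
θ = atan2( sin Δλ · cos φ₂ , cos φ₁ · sin φ₂ − sin φ₁ · cos φ₂ · cos Δλ )
  = atan2(-0.15427, -0.92691) = -170.551° → normalised to [0°, 360°): 189.449°.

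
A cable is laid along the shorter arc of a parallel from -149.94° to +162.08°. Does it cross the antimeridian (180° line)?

Yes

Naïve |162.08 − -149.94| = 312.02° > 180°, so the shorter arc goes the other way round — across 180°.
Signed shortest Δλ = ((162.08 − -149.94 + 180) mod 360) − 180 = -47.98°.
Going west by 47.98° from -149.94° passes through 180° before reaching +162.08°.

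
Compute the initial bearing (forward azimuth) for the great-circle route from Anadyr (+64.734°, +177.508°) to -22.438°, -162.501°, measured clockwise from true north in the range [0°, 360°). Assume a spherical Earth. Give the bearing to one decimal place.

Δλ = -162.501 − 177.508 = -340.009°; wrapped into (−180°, 180°]: 19.991°.
θ = atan2( sin Δλ · cos φ₂ , cos φ₁ · sin φ₂ − sin φ₁ · cos φ₂ · cos Δλ )
  = atan2(0.31599, -0.94842) = 161.573° → normalised to [0°, 360°): 161.573°.

161.6°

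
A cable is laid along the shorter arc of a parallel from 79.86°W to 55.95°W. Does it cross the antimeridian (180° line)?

No

Signed shortest Δλ = ((-55.95 − -79.86 + 180) mod 360) − 180 = 23.91°.
Going east by 23.91° from -79.86° reaches -55.95° without touching 180°.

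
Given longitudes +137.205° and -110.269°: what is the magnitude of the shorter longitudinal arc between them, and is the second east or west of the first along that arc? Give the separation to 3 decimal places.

Raw difference: -110.269 − 137.205 = -247.474°.
Normalise into (−180°, 180°]: -247.474° + 360° = 112.526°.
Positive ⇒ the second point lies to the east; separation 112.526°.

112.526° east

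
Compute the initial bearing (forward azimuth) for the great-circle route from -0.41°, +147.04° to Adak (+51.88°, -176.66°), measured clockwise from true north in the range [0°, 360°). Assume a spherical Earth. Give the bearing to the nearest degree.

25°

Δλ = -176.66 − 147.04 = -323.70°; wrapped into (−180°, 180°]: 36.30°.
θ = atan2( sin Δλ · cos φ₂ , cos φ₁ · sin φ₂ − sin φ₁ · cos φ₂ · cos Δλ )
  = atan2(0.36546, 0.79026) = 24.818° → normalised to [0°, 360°): 24.818°.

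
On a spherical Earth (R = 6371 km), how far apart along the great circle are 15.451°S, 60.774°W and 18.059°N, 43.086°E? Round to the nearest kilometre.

11963 km

Δλ = 43.086 − -60.774 = 103.860°.
Δφ = 18.059 − -15.451 = 33.510°.
a = sin²(Δφ/2) + cos φ₁ · cos φ₂ · sin²(Δλ/2) = 0.651053.
c = 2·atan2(√a, √(1−a)) = 1.87770 rad → d = 6371·c ≈ 11962.81 km.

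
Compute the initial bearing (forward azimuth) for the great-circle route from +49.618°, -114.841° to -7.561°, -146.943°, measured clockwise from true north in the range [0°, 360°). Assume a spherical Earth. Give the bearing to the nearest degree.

216°

Δλ = -146.943 − -114.841 = -32.102°.
θ = atan2( sin Δλ · cos φ₂ , cos φ₁ · sin φ₂ − sin φ₁ · cos φ₂ · cos Δλ )
  = atan2(-0.52681, -0.72491) = -143.993° → normalised to [0°, 360°): 216.007°.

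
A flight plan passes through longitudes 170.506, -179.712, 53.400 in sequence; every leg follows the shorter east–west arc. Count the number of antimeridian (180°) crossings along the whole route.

Leg 1: +170.506° → -179.712°, shortest Δλ = 9.782° (east) — crosses 180°.
Leg 2: -179.712° → +53.400°, shortest Δλ = -126.888° (west) — crosses 180°.
Total crossings: 2.

2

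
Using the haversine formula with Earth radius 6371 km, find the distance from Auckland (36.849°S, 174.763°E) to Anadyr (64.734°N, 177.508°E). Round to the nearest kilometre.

Δλ = 177.508 − 174.763 = 2.745°.
Δφ = 64.734 − -36.849 = 101.583°.
a = sin²(Δφ/2) + cos φ₁ · cos φ₂ · sin²(Δλ/2) = 0.600590.
c = 2·atan2(√a, √(1−a)) = 1.77336 rad → d = 6371·c ≈ 11298.06 km.

11298 km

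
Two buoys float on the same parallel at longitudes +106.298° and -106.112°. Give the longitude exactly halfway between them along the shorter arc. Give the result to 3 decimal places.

Signed shortest Δλ from +106.298° to -106.112° is +147.590°.
Midpoint longitude = +106.298° + (+147.590°)/2 = +106.298° + 73.795° = +180.093°.
Normalise into (−180°, 180°]: -179.907°.
(The naïve average (+106.298 + -106.112)/2 = 0.093° is on the wrong side of the globe.)

-179.907°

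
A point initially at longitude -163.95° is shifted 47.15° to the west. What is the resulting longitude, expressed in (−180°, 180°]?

+148.90°

Start at -163.95°; shift −47.15° → -211.10°.
-211.10° lies outside (−180°, 180°]; add 360° → +148.90°.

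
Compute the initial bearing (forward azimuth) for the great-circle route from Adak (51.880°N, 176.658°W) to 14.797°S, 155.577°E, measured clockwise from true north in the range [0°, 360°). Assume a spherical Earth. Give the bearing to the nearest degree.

Δλ = 155.577 − -176.658 = 332.235°; wrapped into (−180°, 180°]: -27.765°.
θ = atan2( sin Δλ · cos φ₂ , cos φ₁ · sin φ₂ − sin φ₁ · cos φ₂ · cos Δλ )
  = atan2(-0.45040, -0.83071) = -151.534° → normalised to [0°, 360°): 208.466°.

208°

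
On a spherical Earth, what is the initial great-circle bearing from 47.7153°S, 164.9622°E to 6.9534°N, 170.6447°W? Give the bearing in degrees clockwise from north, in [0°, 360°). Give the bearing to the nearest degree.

29°

Δλ = -170.6447 − 164.9622 = -335.6069°; wrapped into (−180°, 180°]: 24.3931°.
θ = atan2( sin Δλ · cos φ₂ , cos φ₁ · sin φ₂ − sin φ₁ · cos φ₂ · cos Δλ )
  = atan2(0.40996, 0.75027) = 28.653° → normalised to [0°, 360°): 28.653°.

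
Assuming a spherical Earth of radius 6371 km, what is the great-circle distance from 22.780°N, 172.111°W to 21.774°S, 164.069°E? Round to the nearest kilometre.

Δλ = 164.069 − -172.111 = 336.180°; wrapped into (−180°, 180°]: -23.820°.
Δφ = -21.774 − 22.780 = -44.554°.
a = sin²(Δφ/2) + cos φ₁ · cos φ₂ · sin²(Δλ/2) = 0.180172.
c = 2·atan2(√a, √(1−a)) = 0.87675 rad → d = 6371·c ≈ 5585.75 km.

5586 km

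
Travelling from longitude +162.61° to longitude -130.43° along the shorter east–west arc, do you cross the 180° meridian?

Yes

Naïve |-130.43 − 162.61| = 293.04° > 180°, so the shorter arc goes the other way round — across 180°.
Signed shortest Δλ = ((-130.43 − 162.61 + 180) mod 360) − 180 = 66.96°.
Going east by 66.96° from +162.61° passes through 180° before reaching -130.43°.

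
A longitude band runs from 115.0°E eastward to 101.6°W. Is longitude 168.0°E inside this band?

Band width going east from +115.0° to -101.6°: ((-101.6 − 115.0) mod 360) = 143.4°.
Offset of +168.0° east of the west edge: ((168.0 − 115.0) mod 360) = 53.0°.
53.0° ≤ 143.4° ⇒ inside.

Yes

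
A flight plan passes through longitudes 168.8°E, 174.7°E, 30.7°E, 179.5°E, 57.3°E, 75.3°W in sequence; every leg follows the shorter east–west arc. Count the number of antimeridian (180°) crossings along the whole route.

0

Leg 1: +168.8° → +174.7°, shortest Δλ = 5.9° (east) — does not cross 180°.
Leg 2: +174.7° → +30.7°, shortest Δλ = -144.0° (west) — does not cross 180°.
Leg 3: +30.7° → +179.5°, shortest Δλ = 148.8° (east) — does not cross 180°.
Leg 4: +179.5° → +57.3°, shortest Δλ = -122.2° (west) — does not cross 180°.
Leg 5: +57.3° → -75.3°, shortest Δλ = -132.6° (west) — does not cross 180°.
Total crossings: 0.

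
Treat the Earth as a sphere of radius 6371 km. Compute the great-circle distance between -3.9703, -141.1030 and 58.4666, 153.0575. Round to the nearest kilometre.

9019 km

Δλ = 153.0575 − -141.1030 = 294.1605°; wrapped into (−180°, 180°]: -65.8395°.
Δφ = 58.4666 − -3.9703 = 62.4369°.
a = sin²(Δφ/2) + cos φ₁ · cos φ₂ · sin²(Δλ/2) = 0.422735.
c = 2·atan2(√a, √(1−a)) = 1.41564 rad → d = 6371·c ≈ 9019.07 km.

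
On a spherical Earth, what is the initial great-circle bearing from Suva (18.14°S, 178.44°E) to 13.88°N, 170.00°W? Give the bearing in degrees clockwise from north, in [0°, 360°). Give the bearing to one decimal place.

Δλ = -170.00 − 178.44 = -348.44°; wrapped into (−180°, 180°]: 11.56°.
θ = atan2( sin Δλ · cos φ₂ , cos φ₁ · sin φ₂ − sin φ₁ · cos φ₂ · cos Δλ )
  = atan2(0.19454, 0.52408) = 20.365° → normalised to [0°, 360°): 20.365°.

20.4°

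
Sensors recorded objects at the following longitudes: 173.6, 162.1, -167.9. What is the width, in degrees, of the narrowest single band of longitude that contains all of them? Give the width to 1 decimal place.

30.0°

Sort the longitudes: -167.9°, +162.1°, +173.6°.
Eastward gaps between consecutive values (wrapping around): 330.0°, 11.5°, 18.5°.
Largest gap = 330.0° ⇒ minimal covering band is its complement: 360° − 330.0° = 30.0°.
Band runs from +162.1° eastward to -167.9°, crossing the antimeridian.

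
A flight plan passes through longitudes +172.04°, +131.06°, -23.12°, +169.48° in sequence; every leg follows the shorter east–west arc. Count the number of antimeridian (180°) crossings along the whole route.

Leg 1: +172.04° → +131.06°, shortest Δλ = -40.98° (west) — does not cross 180°.
Leg 2: +131.06° → -23.12°, shortest Δλ = -154.18° (west) — does not cross 180°.
Leg 3: -23.12° → +169.48°, shortest Δλ = -167.4° (west) — crosses 180°.
Total crossings: 1.

1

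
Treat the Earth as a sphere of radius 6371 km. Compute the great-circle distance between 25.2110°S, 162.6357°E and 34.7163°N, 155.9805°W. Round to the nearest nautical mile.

4300 nmi

Δλ = -155.9805 − 162.6357 = -318.6162°; wrapped into (−180°, 180°]: 41.3838°.
Δφ = 34.7163 − -25.2110 = 59.9273°.
a = sin²(Δφ/2) + cos φ₁ · cos φ₂ · sin²(Δλ/2) = 0.342301.
c = 2·atan2(√a, √(1−a)) = 1.24992 rad → d = 6371·c ≈ 7963.24 km ≈ 4299.80 nmi.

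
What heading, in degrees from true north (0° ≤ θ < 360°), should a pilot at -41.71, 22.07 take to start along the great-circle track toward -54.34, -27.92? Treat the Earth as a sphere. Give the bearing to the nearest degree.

Δλ = -27.92 − 22.07 = -49.99°.
θ = atan2( sin Δλ · cos φ₂ , cos φ₁ · sin φ₂ − sin φ₁ · cos φ₂ · cos Δλ )
  = atan2(-0.44652, -0.35716) = -128.656° → normalised to [0°, 360°): 231.344°.

231°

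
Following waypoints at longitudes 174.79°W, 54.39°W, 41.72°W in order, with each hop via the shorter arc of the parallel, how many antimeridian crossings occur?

Leg 1: -174.79° → -54.39°, shortest Δλ = 120.4° (east) — does not cross 180°.
Leg 2: -54.39° → -41.72°, shortest Δλ = 12.67° (east) — does not cross 180°.
Total crossings: 0.

0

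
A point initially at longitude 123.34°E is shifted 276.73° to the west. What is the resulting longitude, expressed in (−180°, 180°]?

153.39°W

Start at +123.34°; shift −276.73° → -153.39°.
-153.39° already lies in (−180°, 180°].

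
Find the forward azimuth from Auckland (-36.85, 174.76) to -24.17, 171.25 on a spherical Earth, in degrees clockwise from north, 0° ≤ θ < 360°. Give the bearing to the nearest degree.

Δλ = 171.25 − 174.76 = -3.51°.
θ = atan2( sin Δλ · cos φ₂ , cos φ₁ · sin φ₂ − sin φ₁ · cos φ₂ · cos Δλ )
  = atan2(-0.05586, 0.21848) = -14.341° → normalised to [0°, 360°): 345.659°.

346°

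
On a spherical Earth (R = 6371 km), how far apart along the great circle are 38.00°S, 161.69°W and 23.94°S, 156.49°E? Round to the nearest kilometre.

4240 km

Δλ = 156.49 − -161.69 = 318.18°; wrapped into (−180°, 180°]: -41.82°.
Δφ = -23.94 − -38.00 = 14.06°.
a = sin²(Δφ/2) + cos φ₁ · cos φ₂ · sin²(Δλ/2) = 0.106719.
c = 2·atan2(√a, √(1−a)) = 0.66558 rad → d = 6371·c ≈ 4240.38 km.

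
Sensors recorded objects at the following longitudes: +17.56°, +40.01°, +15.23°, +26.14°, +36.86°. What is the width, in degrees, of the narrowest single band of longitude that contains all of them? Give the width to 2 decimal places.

Sort the longitudes: +15.23°, +17.56°, +26.14°, +36.86°, +40.01°.
Eastward gaps between consecutive values (wrapping around): 2.33°, 8.58°, 10.72°, 3.15°, 335.22°.
Largest gap = 335.22° ⇒ minimal covering band is its complement: 360° − 335.22° = 24.78°.
Band runs from +15.23° eastward to +40.01°.

24.78°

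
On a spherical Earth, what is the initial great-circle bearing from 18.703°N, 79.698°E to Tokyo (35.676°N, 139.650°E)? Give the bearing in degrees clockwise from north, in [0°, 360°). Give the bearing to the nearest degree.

59°

Δλ = 139.650 − 79.698 = 59.952°.
θ = atan2( sin Δλ · cos φ₂ , cos φ₁ · sin φ₂ − sin φ₁ · cos φ₂ · cos Δλ )
  = atan2(0.70316, 0.42197) = 59.031° → normalised to [0°, 360°): 59.031°.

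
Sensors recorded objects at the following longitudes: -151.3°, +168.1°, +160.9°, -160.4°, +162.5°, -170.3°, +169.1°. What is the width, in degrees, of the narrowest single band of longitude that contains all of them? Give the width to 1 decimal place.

47.8°

Sort the longitudes: -170.3°, -160.4°, -151.3°, +160.9°, +162.5°, +168.1°, +169.1°.
Eastward gaps between consecutive values (wrapping around): 9.9°, 9.1°, 312.2°, 1.6°, 5.6°, 1.0°, 20.6°.
Largest gap = 312.2° ⇒ minimal covering band is its complement: 360° − 312.2° = 47.8°.
Band runs from +160.9° eastward to -151.3°, crossing the antimeridian.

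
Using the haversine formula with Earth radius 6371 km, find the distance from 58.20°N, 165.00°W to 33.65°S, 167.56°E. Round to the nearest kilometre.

Δλ = 167.56 − -165.00 = 332.56°; wrapped into (−180°, 180°]: -27.44°.
Δφ = -33.65 − 58.20 = -91.85°.
a = sin²(Δφ/2) + cos φ₁ · cos φ₂ · sin²(Δλ/2) = 0.540817.
c = 2·atan2(√a, √(1−a)) = 1.65252 rad → d = 6371·c ≈ 10528.22 km.

10528 km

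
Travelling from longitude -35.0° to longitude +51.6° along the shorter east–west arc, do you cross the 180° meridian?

Signed shortest Δλ = ((51.6 − -35.0 + 180) mod 360) − 180 = 86.6°.
Going east by 86.6° from -35.0° reaches +51.6° without touching 180°.

No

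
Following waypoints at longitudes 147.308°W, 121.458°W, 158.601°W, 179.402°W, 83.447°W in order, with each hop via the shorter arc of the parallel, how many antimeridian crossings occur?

Leg 1: -147.308° → -121.458°, shortest Δλ = 25.85° (east) — does not cross 180°.
Leg 2: -121.458° → -158.601°, shortest Δλ = -37.143° (west) — does not cross 180°.
Leg 3: -158.601° → -179.402°, shortest Δλ = -20.801° (west) — does not cross 180°.
Leg 4: -179.402° → -83.447°, shortest Δλ = 95.955° (east) — does not cross 180°.
Total crossings: 0.

0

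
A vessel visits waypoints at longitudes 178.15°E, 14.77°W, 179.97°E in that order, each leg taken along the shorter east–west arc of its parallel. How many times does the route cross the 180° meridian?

Leg 1: +178.15° → -14.77°, shortest Δλ = 167.08° (east) — crosses 180°.
Leg 2: -14.77° → +179.97°, shortest Δλ = -165.26° (west) — crosses 180°.
Total crossings: 2.

2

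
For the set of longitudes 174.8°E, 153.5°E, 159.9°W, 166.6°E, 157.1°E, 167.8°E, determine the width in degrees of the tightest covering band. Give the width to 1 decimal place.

Sort the longitudes: -159.9°, +153.5°, +157.1°, +166.6°, +167.8°, +174.8°.
Eastward gaps between consecutive values (wrapping around): 313.4°, 3.6°, 9.5°, 1.2°, 7.0°, 25.3°.
Largest gap = 313.4° ⇒ minimal covering band is its complement: 360° − 313.4° = 46.6°.
Band runs from +153.5° eastward to -159.9°, crossing the antimeridian.

46.6°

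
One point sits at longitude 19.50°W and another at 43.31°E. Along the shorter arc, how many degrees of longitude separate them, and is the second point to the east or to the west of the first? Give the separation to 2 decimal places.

62.81° east

Raw difference: 43.31 − -19.50 = 62.81°.
Normalise into (−180°, 180°]: 62.81° stays 62.81°.
Positive ⇒ the second point lies to the east; separation 62.81°.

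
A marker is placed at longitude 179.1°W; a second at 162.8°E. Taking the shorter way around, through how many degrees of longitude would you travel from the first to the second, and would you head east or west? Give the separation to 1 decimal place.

Raw difference: 162.8 − -179.1 = 341.9°.
Normalise into (−180°, 180°]: 341.9° − 360° = -18.1°.
Negative ⇒ the second point lies to the west; separation 18.1°.

18.1° west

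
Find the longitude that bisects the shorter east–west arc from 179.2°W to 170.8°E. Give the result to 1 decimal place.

175.8°E

Signed shortest Δλ from -179.2° to +170.8° is -10.0°.
Midpoint longitude = -179.2° + (-10.0°)/2 = -179.2° − 5.0° = -184.2°.
Normalise into (−180°, 180°]: +175.8°.
(The naïve average (-179.2 + +170.8)/2 = -4.2° is on the wrong side of the globe.)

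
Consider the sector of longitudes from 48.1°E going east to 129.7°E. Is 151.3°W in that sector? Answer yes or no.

No

Band width going east from +48.1° to +129.7°: ((129.7 − 48.1) mod 360) = 81.6°.
Offset of -151.3° east of the west edge: ((-151.3 − 48.1) mod 360) = 160.6°.
160.6° > 81.6° ⇒ outside.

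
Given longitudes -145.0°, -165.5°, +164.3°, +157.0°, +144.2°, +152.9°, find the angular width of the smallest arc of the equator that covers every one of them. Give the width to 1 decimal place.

Sort the longitudes: -165.5°, -145.0°, +144.2°, +152.9°, +157.0°, +164.3°.
Eastward gaps between consecutive values (wrapping around): 20.5°, 289.2°, 8.7°, 4.1°, 7.3°, 30.2°.
Largest gap = 289.2° ⇒ minimal covering band is its complement: 360° − 289.2° = 70.8°.
Band runs from +144.2° eastward to -145.0°, crossing the antimeridian.

70.8°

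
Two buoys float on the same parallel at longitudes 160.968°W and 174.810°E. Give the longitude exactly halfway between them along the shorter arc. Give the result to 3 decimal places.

Signed shortest Δλ from -160.968° to +174.810° is -24.222°.
Midpoint longitude = -160.968° + (-24.222°)/2 = -160.968° − 12.111° = -173.079°.
(The naïve average (-160.968 + +174.810)/2 = 6.921° is on the wrong side of the globe.)

173.079°W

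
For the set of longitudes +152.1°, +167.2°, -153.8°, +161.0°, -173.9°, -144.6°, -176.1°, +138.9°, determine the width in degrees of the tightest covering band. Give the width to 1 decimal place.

76.5°

Sort the longitudes: -176.1°, -173.9°, -153.8°, -144.6°, +138.9°, +152.1°, +161.0°, +167.2°.
Eastward gaps between consecutive values (wrapping around): 2.2°, 20.1°, 9.2°, 283.5°, 13.2°, 8.9°, 6.2°, 16.7°.
Largest gap = 283.5° ⇒ minimal covering band is its complement: 360° − 283.5° = 76.5°.
Band runs from +138.9° eastward to -144.6°, crossing the antimeridian.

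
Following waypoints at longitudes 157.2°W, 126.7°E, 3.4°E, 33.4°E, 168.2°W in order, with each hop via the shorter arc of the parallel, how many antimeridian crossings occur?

Leg 1: -157.2° → +126.7°, shortest Δλ = -76.1° (west) — crosses 180°.
Leg 2: +126.7° → +3.4°, shortest Δλ = -123.3° (west) — does not cross 180°.
Leg 3: +3.4° → +33.4°, shortest Δλ = 30.0° (east) — does not cross 180°.
Leg 4: +33.4° → -168.2°, shortest Δλ = 158.4° (east) — crosses 180°.
Total crossings: 2.

2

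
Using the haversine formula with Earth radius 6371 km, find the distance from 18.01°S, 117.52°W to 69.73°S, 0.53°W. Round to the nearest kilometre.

9109 km

Δλ = -0.53 − -117.52 = 116.99°.
Δφ = -69.73 − -18.01 = -51.72°.
a = sin²(Δφ/2) + cos φ₁ · cos φ₂ · sin²(Δλ/2) = 0.429745.
c = 2·atan2(√a, √(1−a)) = 1.42982 rad → d = 6371·c ≈ 9109.38 km.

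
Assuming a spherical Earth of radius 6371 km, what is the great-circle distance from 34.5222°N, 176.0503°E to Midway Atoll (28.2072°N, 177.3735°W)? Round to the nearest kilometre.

939 km

Δλ = -177.3735 − 176.0503 = -353.4238°; wrapped into (−180°, 180°]: 6.5762°.
Δφ = 28.2072 − 34.5222 = -6.3150°.
a = sin²(Δφ/2) + cos φ₁ · cos φ₂ · sin²(Δλ/2) = 0.005422.
c = 2·atan2(√a, √(1−a)) = 0.14741 rad → d = 6371·c ≈ 939.14 km.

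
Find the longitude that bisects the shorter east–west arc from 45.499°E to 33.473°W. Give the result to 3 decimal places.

6.013°E

Signed shortest Δλ from +45.499° to -33.473° is -78.972°.
Midpoint longitude = +45.499° + (-78.972°)/2 = +45.499° − 39.486° = +6.013°.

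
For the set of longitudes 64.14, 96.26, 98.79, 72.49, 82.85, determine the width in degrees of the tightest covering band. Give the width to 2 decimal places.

34.65°

Sort the longitudes: +64.14°, +72.49°, +82.85°, +96.26°, +98.79°.
Eastward gaps between consecutive values (wrapping around): 8.35°, 10.36°, 13.41°, 2.53°, 325.35°.
Largest gap = 325.35° ⇒ minimal covering band is its complement: 360° − 325.35° = 34.65°.
Band runs from +64.14° eastward to +98.79°.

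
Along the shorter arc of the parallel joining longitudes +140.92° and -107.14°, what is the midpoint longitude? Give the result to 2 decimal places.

Signed shortest Δλ from +140.92° to -107.14° is +111.94°.
Midpoint longitude = +140.92° + (+111.94°)/2 = +140.92° + 55.97° = +196.89°.
Normalise into (−180°, 180°]: -163.11°.
(The naïve average (+140.92 + -107.14)/2 = 16.89° is on the wrong side of the globe.)

-163.11°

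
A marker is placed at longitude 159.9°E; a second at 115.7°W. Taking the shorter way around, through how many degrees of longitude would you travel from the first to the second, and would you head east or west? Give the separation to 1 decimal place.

Raw difference: -115.7 − 159.9 = -275.6°.
Normalise into (−180°, 180°]: -275.6° + 360° = 84.4°.
Positive ⇒ the second point lies to the east; separation 84.4°.

84.4° east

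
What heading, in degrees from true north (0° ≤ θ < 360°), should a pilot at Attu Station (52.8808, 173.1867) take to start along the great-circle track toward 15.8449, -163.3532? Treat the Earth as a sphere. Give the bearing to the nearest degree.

Δλ = -163.3532 − 173.1867 = -336.5399°; wrapped into (−180°, 180°]: 23.4601°.
θ = atan2( sin Δλ · cos φ₂ , cos φ₁ · sin φ₂ − sin φ₁ · cos φ₂ · cos Δλ )
  = atan2(0.38298, -0.53891) = 144.600° → normalised to [0°, 360°): 144.600°.

145°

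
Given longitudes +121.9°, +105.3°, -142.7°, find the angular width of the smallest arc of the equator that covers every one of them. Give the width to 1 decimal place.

112.0°

Sort the longitudes: -142.7°, +105.3°, +121.9°.
Eastward gaps between consecutive values (wrapping around): 248.0°, 16.6°, 95.4°.
Largest gap = 248.0° ⇒ minimal covering band is its complement: 360° − 248.0° = 112.0°.
Band runs from +105.3° eastward to -142.7°, crossing the antimeridian.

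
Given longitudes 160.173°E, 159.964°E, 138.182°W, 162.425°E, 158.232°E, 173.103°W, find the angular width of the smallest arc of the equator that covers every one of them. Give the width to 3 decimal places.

63.586°

Sort the longitudes: -173.103°, -138.182°, +158.232°, +159.964°, +160.173°, +162.425°.
Eastward gaps between consecutive values (wrapping around): 34.921°, 296.414°, 1.732°, 0.209°, 2.252°, 24.472°.
Largest gap = 296.414° ⇒ minimal covering band is its complement: 360° − 296.414° = 63.586°.
Band runs from +158.232° eastward to -138.182°, crossing the antimeridian.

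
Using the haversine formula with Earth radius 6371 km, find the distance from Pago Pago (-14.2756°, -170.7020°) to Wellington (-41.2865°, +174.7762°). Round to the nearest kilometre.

3315 km

Δλ = 174.7762 − -170.7020 = 345.4782°; wrapped into (−180°, 180°]: -14.5218°.
Δφ = -41.2865 − -14.2756 = -27.0109°.
a = sin²(Δφ/2) + cos φ₁ · cos φ₂ · sin²(Δλ/2) = 0.066172.
c = 2·atan2(√a, √(1−a)) = 0.52033 rad → d = 6371·c ≈ 3315.02 km.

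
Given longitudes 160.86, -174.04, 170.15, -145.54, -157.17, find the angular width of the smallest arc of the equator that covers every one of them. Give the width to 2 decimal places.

Sort the longitudes: -174.04°, -157.17°, -145.54°, +160.86°, +170.15°.
Eastward gaps between consecutive values (wrapping around): 16.87°, 11.63°, 306.40°, 9.29°, 15.81°.
Largest gap = 306.40° ⇒ minimal covering band is its complement: 360° − 306.40° = 53.60°.
Band runs from +160.86° eastward to -145.54°, crossing the antimeridian.

53.60°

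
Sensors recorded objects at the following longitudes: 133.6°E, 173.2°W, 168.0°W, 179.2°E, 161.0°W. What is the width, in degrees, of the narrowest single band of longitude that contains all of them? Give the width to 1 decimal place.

Sort the longitudes: -173.2°, -168.0°, -161.0°, +133.6°, +179.2°.
Eastward gaps between consecutive values (wrapping around): 5.2°, 7.0°, 294.6°, 45.6°, 7.6°.
Largest gap = 294.6° ⇒ minimal covering band is its complement: 360° − 294.6° = 65.4°.
Band runs from +133.6° eastward to -161.0°, crossing the antimeridian.

65.4°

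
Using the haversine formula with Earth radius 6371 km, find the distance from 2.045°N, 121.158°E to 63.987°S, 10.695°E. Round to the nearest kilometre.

Δλ = 10.695 − 121.158 = -110.463°.
Δφ = -63.987 − 2.045 = -66.032°.
a = sin²(Δφ/2) + cos φ₁ · cos φ₂ · sin²(Δλ/2) = 0.592649.
c = 2·atan2(√a, √(1−a)) = 1.75717 rad → d = 6371·c ≈ 11194.94 km.

11195 km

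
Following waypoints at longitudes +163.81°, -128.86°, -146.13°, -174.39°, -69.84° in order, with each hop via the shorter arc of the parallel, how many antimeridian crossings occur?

1

Leg 1: +163.81° → -128.86°, shortest Δλ = 67.33° (east) — crosses 180°.
Leg 2: -128.86° → -146.13°, shortest Δλ = -17.27° (west) — does not cross 180°.
Leg 3: -146.13° → -174.39°, shortest Δλ = -28.26° (west) — does not cross 180°.
Leg 4: -174.39° → -69.84°, shortest Δλ = 104.55° (east) — does not cross 180°.
Total crossings: 1.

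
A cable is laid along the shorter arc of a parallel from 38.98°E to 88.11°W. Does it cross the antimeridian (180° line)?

Signed shortest Δλ = ((-88.11 − 38.98 + 180) mod 360) − 180 = -127.09°.
Going west by 127.09° from +38.98° reaches -88.11° without touching 180°.

No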